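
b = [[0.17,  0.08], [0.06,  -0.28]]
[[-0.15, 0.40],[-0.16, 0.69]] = b @[[-1.04, 3.22], [0.35, -1.79]]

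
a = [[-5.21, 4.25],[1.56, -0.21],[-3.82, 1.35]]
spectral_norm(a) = 7.89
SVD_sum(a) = [[-5.60, 3.66], [1.19, -0.78], [-3.3, 2.15]] + [[0.39,  0.59], [0.37,  0.57], [-0.52,  -0.8]]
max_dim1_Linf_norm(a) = 5.21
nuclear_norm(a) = 9.26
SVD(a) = [[-0.85, -0.52], [0.18, -0.49], [-0.50, 0.7]] @ diag([7.887871115226158, 1.3713822477999504]) @ [[0.84, -0.55], [-0.55, -0.84]]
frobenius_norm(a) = 8.01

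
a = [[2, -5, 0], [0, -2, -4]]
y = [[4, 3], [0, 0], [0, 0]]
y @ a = [[8, -26, -12], [0, 0, 0], [0, 0, 0]]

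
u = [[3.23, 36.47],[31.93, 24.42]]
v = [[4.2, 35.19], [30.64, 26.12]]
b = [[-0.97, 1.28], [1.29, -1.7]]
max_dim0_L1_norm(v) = 61.31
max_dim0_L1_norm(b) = 2.98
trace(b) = -2.67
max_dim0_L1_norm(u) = 60.89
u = b + v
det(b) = -0.00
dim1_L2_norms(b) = [1.61, 2.13]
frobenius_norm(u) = 54.37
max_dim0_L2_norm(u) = 43.89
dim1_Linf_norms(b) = [1.28, 1.7]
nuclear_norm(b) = 2.67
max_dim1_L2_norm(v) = 40.26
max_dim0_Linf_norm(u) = 36.47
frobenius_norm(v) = 53.64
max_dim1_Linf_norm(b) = 1.7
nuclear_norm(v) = 69.38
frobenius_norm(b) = 2.67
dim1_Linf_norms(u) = [36.47, 31.93]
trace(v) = 30.32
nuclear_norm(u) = 71.61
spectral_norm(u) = 49.81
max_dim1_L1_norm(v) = 56.76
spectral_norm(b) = 2.67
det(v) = -968.52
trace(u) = 27.65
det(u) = -1085.61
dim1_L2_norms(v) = [35.44, 40.26]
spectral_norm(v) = 50.02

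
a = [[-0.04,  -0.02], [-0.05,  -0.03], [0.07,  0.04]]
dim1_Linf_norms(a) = [0.04, 0.05, 0.07]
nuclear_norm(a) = 0.11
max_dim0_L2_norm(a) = 0.09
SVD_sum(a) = [[-0.04, -0.02], [-0.05, -0.03], [0.07, 0.04]] + [[-0.00, 0.0],[0.0, -0.0],[-0.00, 0.00]]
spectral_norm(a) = 0.11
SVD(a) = [[-0.41, 0.85], [-0.53, -0.52], [0.74, 0.09]] @ diag([0.10905242850116799, 0.0027509703738214956]) @ [[0.87, 0.49], [-0.49, 0.87]]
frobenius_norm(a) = 0.11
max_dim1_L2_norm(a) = 0.08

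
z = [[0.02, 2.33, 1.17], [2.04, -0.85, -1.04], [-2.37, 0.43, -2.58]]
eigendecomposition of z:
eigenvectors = [[(-0.68+0j), 0.01+0.45j, (0.01-0.45j)], [-0.66+0.00j, (0.04-0.49j), (0.04+0.49j)], [0.31+0.00j, -0.74+0.00j, -0.74-0.00j]]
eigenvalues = [(1.74+0j), (-2.58+1.72j), (-2.58-1.72j)]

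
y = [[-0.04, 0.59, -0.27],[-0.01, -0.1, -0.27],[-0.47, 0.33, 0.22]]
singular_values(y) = [0.75, 0.52, 0.22]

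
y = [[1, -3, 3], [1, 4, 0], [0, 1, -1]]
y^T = [[1, 1, 0], [-3, 4, 1], [3, 0, -1]]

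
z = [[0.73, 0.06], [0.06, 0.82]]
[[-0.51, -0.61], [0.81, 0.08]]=z@[[-0.79,  -0.85],[1.04,  0.16]]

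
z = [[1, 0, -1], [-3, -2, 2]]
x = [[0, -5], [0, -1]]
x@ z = [[15, 10, -10], [3, 2, -2]]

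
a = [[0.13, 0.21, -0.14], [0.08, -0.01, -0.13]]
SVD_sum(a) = [[0.14, 0.18, -0.17], [0.05, 0.07, -0.06]] + [[-0.01, 0.03, 0.03], [0.03, -0.08, -0.07]]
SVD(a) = [[-0.93, -0.37], [-0.37, 0.93]] @ diag([0.3016452725958009, 0.11406195474655415]) @ [[-0.5, -0.64, 0.59],[0.24, -0.75, -0.61]]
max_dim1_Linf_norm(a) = 0.21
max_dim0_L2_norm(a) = 0.21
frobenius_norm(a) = 0.32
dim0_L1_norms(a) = [0.21, 0.22, 0.27]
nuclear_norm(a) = 0.42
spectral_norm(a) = 0.30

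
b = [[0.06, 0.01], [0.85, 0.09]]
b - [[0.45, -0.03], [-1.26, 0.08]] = [[-0.39, 0.04], [2.11, 0.01]]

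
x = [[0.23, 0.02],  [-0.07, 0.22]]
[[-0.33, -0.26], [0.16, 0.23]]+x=[[-0.1,  -0.24], [0.09,  0.45]]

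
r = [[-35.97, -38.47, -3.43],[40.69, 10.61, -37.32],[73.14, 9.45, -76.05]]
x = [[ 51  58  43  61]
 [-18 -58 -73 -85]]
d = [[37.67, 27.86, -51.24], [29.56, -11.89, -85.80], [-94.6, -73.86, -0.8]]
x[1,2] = -73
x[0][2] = 43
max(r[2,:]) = 73.14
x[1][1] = -58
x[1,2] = -73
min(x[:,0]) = -18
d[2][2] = -0.8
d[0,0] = 37.67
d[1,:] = [29.56, -11.89, -85.8]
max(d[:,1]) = 27.86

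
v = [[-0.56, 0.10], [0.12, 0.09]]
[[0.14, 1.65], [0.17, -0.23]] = v @ [[0.06, -2.74], [1.78, 1.13]]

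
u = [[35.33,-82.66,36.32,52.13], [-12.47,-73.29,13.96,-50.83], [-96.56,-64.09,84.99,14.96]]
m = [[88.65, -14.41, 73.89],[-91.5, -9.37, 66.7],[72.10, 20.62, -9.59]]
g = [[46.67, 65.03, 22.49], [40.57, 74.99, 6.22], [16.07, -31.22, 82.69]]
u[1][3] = -50.83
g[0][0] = 46.67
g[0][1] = 65.03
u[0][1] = -82.66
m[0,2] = 73.89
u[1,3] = -50.83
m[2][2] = -9.59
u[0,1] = -82.66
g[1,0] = 40.57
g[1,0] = 40.57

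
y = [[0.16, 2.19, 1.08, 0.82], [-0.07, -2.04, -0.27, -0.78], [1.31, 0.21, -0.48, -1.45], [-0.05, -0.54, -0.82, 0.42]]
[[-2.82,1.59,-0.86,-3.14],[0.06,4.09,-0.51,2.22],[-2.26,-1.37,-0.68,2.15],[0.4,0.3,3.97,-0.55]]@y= [[-1.53, -7.9, -0.49, -3.62], [-1.06, -9.52, -2.62, -1.47], [-1.26, -3.46, -3.51, 1.1], [5.27, 1.39, -1.1, -5.89]]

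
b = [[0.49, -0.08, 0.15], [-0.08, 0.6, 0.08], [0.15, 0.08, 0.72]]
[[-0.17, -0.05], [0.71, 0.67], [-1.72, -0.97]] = b @ [[0.76, 0.63], [1.65, 1.42], [-2.73, -1.63]]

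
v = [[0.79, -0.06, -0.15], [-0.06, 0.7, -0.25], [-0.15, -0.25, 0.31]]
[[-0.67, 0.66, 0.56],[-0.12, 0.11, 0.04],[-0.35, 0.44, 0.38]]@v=[[-0.65, 0.36, 0.11], [-0.11, 0.07, 0.00], [-0.36, 0.23, 0.06]]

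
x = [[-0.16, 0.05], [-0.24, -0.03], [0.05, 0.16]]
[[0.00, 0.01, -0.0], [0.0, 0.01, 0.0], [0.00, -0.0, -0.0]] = x@[[-0.02, -0.04, 0.0], [0.02, 0.00, -0.03]]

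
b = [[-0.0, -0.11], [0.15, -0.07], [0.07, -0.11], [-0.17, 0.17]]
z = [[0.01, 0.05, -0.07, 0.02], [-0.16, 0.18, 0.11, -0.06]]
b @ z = [[0.02, -0.02, -0.01, 0.01], [0.01, -0.01, -0.02, 0.01], [0.02, -0.02, -0.02, 0.01], [-0.03, 0.02, 0.03, -0.01]]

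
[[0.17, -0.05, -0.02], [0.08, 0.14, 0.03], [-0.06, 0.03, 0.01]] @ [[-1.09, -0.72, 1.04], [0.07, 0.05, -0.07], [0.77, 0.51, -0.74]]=[[-0.2, -0.14, 0.2], [-0.05, -0.04, 0.05], [0.08, 0.05, -0.07]]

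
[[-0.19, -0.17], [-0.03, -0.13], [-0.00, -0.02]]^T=[[-0.19, -0.03, -0.00], [-0.17, -0.13, -0.02]]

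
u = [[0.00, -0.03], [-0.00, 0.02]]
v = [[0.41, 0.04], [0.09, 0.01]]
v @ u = [[0.0, -0.01], [0.00, -0.00]]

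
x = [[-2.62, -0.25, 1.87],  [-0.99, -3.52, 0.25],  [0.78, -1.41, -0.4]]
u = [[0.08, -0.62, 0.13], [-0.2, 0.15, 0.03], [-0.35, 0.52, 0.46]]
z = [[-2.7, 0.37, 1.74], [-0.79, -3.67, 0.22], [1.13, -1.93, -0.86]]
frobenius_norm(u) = 1.04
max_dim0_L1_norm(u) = 1.29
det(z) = 0.04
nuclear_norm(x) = 7.48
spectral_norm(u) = 0.93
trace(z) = -7.23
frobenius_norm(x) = 5.16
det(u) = -0.05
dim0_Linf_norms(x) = [2.62, 3.52, 1.87]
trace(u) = 0.69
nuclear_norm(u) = 1.50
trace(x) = -6.54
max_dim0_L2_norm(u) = 0.82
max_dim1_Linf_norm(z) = 3.67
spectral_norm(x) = 4.06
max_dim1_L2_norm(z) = 3.76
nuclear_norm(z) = 7.77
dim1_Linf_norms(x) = [2.62, 3.52, 1.41]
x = u + z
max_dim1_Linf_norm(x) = 3.52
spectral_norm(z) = 4.20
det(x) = 3.18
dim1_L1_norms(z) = [4.81, 4.68, 3.92]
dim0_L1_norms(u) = [0.63, 1.29, 0.62]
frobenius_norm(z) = 5.51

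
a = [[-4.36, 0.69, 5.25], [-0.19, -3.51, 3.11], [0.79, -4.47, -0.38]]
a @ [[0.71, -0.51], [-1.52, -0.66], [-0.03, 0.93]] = [[-4.3, 6.65], [5.11, 5.31], [7.37, 2.19]]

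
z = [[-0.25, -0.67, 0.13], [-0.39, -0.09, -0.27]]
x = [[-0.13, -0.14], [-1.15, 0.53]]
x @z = [[0.09, 0.1, 0.02],[0.08, 0.72, -0.29]]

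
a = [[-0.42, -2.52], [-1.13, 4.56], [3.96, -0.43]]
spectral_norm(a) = 5.47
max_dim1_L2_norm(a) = 4.7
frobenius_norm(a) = 6.67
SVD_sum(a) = [[0.87, -1.93],  [-1.90, 4.21],  [0.83, -1.84]] + [[-1.29,-0.59], [0.77,0.35], [3.13,1.41]]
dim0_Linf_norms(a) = [3.96, 4.56]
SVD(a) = [[0.39, 0.37], [-0.84, -0.22], [0.37, -0.90]] @ diag([5.472765071849348, 3.809546228666324]) @ [[0.41, -0.91], [-0.91, -0.41]]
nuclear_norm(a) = 9.28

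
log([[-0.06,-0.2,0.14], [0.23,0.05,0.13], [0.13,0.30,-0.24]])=[[(-4.28-0.3j), (-0.09+1.4j), -1.74-1.90j], [3.26-0.00j, -2.11+0.02j, 1.81-0.02j], [2.90+0.54j, (-0.69-2.53j), (0.45+3.42j)]]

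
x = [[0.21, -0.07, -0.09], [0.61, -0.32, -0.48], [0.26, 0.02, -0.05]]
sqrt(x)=[[0.63, -0.11, -0.22], [1.94, -0.40, -1.33], [-0.12, 0.2, 0.43]]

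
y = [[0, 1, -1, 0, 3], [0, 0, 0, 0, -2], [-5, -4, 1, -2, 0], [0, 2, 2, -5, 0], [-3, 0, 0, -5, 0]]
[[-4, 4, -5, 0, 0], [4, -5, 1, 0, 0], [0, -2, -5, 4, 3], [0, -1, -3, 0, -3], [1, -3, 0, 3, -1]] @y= [[25, 16, -1, 10, -20], [-5, 0, -3, -2, 22], [16, 28, 3, -25, 4], [24, 12, -3, 21, 2], [3, 7, 5, -10, 9]]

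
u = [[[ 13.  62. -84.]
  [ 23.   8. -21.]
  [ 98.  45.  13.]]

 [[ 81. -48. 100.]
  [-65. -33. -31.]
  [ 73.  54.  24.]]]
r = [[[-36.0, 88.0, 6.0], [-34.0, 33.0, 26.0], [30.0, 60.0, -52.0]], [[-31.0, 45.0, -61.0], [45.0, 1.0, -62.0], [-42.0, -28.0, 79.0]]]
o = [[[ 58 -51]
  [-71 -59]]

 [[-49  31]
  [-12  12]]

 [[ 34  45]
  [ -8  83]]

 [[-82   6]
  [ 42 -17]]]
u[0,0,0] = 13.0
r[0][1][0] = -34.0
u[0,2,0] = 98.0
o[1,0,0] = -49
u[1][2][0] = 73.0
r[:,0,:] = [[-36.0, 88.0, 6.0], [-31.0, 45.0, -61.0]]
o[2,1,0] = -8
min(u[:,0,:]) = -84.0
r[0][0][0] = -36.0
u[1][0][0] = 81.0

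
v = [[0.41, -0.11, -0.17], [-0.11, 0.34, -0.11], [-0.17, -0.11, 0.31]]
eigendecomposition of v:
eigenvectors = [[-0.53,  -0.83,  0.17], [-0.52,  0.16,  -0.84], [-0.67,  0.53,  0.52]]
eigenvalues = [0.09, 0.54, 0.43]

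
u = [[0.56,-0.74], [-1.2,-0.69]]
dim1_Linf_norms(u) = [0.74, 1.2]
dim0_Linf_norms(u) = [1.2, 0.74]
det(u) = -1.27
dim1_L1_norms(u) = [1.3, 1.89]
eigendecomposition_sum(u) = [[0.83, -0.35], [-0.57, 0.24]] + [[-0.27,-0.39], [-0.63,-0.93]]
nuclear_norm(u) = 2.31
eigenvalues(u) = [1.07, -1.2]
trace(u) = -0.13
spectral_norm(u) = 1.39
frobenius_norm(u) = 1.67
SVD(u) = [[-0.15, 0.99], [0.99, 0.15]] @ diag([1.392925609454262, 0.914908873345577]) @ [[-0.91, -0.41],[0.41, -0.91]]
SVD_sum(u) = [[0.19, 0.08], [-1.26, -0.57]] + [[0.37, -0.82], [0.06, -0.12]]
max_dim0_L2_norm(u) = 1.32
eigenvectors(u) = [[0.83,0.39], [-0.56,0.92]]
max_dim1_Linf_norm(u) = 1.2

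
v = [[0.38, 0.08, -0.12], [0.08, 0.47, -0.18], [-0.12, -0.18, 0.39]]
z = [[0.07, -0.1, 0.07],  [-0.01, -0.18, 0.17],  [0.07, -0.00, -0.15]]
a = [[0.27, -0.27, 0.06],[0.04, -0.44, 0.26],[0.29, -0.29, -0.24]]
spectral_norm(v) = 0.68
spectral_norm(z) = 0.30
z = v @ a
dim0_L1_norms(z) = [0.15, 0.28, 0.39]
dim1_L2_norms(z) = [0.14, 0.25, 0.17]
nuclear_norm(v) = 1.24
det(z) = 0.00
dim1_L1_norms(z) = [0.24, 0.36, 0.22]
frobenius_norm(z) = 0.33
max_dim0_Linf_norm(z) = 0.18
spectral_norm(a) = 0.68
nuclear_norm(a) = 1.20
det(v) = 0.05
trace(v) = 1.24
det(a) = 0.03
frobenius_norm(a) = 0.80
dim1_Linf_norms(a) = [0.27, 0.44, 0.29]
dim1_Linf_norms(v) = [0.38, 0.47, 0.39]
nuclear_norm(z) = 0.48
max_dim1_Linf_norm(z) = 0.18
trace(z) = -0.26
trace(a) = -0.41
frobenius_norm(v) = 0.79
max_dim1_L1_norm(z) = 0.36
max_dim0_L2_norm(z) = 0.24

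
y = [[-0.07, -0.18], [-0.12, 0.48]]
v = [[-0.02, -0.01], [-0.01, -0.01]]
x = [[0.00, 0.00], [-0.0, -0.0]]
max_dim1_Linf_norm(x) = 0.0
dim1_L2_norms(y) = [0.19, 0.49]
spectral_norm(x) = 0.00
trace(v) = -0.03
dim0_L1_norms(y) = [0.19, 0.66]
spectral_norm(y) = 0.52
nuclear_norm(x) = 0.00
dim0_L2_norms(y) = [0.14, 0.51]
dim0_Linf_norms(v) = [0.02, 0.01]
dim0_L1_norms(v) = [0.03, 0.02]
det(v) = 0.00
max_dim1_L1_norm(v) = 0.03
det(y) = -0.06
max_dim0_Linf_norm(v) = 0.02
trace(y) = 0.41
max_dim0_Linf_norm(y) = 0.48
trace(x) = 0.00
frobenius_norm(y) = 0.53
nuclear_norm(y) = 0.63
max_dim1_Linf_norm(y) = 0.48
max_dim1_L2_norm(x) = 0.0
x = y @ v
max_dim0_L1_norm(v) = 0.03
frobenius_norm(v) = 0.03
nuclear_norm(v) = 0.03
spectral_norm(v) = 0.03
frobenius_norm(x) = 0.00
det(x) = 0.00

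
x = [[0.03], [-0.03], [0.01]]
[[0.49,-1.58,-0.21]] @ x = [[0.06]]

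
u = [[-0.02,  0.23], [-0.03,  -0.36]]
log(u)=[[-3.33+3.14j, (-1.62+0j)], [(0.21+0j), -0.93+3.14j]]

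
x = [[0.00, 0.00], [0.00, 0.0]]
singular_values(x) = [0.0, 0.0]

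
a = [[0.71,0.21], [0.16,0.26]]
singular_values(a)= [0.78, 0.19]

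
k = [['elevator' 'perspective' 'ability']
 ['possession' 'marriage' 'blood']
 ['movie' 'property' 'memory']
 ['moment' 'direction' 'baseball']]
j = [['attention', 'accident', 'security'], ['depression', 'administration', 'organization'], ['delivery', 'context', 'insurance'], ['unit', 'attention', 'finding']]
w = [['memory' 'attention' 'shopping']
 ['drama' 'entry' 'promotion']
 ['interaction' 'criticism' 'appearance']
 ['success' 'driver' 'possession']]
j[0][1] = 'accident'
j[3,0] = 'unit'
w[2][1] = 'criticism'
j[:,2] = ['security', 'organization', 'insurance', 'finding']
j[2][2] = 'insurance'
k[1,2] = 'blood'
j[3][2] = 'finding'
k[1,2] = 'blood'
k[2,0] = 'movie'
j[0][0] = 'attention'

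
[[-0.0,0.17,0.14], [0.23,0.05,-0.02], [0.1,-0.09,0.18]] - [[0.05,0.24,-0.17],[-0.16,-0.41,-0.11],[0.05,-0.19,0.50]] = [[-0.05, -0.07, 0.31], [0.39, 0.46, 0.09], [0.05, 0.10, -0.32]]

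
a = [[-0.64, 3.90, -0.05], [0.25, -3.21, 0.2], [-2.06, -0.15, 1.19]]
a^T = [[-0.64, 0.25, -2.06],[3.90, -3.21, -0.15],[-0.05, 0.2, 1.19]]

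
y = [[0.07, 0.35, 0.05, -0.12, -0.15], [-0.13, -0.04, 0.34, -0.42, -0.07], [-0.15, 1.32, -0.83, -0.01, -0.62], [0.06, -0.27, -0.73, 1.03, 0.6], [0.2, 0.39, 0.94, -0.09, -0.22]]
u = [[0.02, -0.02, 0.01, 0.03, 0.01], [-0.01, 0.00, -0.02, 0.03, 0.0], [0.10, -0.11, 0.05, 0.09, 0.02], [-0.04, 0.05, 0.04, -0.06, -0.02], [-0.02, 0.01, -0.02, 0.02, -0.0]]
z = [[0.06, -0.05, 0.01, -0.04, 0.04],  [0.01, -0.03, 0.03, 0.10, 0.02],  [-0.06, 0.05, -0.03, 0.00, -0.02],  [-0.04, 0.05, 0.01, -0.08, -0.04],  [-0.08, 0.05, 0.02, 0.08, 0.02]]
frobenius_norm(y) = 2.55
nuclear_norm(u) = 0.31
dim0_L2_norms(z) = [0.12, 0.1, 0.05, 0.16, 0.07]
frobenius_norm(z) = 0.24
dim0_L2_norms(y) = [0.3, 1.45, 1.49, 1.12, 0.91]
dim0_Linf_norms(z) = [0.08, 0.05, 0.03, 0.1, 0.04]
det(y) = 0.02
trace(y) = 0.01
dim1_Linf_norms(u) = [0.03, 0.03, 0.11, 0.06, 0.02]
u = y @ z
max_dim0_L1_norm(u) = 0.23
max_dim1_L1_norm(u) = 0.37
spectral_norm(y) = 1.73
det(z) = -0.00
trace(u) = 0.01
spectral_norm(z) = 0.17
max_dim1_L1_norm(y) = 2.93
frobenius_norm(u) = 0.22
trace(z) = -0.06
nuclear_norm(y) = 4.38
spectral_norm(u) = 0.20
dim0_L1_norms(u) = [0.19, 0.19, 0.14, 0.23, 0.05]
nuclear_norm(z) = 0.41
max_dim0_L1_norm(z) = 0.3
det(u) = -0.00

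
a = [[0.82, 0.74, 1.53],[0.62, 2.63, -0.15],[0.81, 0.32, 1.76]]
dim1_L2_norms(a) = [1.89, 2.71, 1.96]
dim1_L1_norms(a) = [3.09, 3.4, 2.89]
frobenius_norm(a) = 3.84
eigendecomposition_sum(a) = [[-0.0, 0.00, 0.00], [0.00, -0.00, -0.0], [0.00, -0.0, -0.0]] + [[0.67, 1.62, 0.60], [0.76, 1.84, 0.68], [0.60, 1.47, 0.54]] + [[0.16,-0.88,0.93], [-0.14,0.79,-0.83], [0.2,-1.15,1.22]]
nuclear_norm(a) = 5.36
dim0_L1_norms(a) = [2.25, 3.69, 3.44]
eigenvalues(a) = [-0.0, 3.05, 2.16]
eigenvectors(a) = [[0.90, -0.57, 0.53], [-0.23, -0.65, -0.48], [-0.37, -0.51, 0.70]]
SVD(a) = [[-0.53, 0.41, -0.74], [-0.71, -0.69, 0.13], [-0.46, 0.6, 0.66]] @ diag([3.110196672305023, 2.251104147010816, 0.0026036308244847114]) @ [[-0.40, -0.78, -0.49], [0.17, -0.59, 0.79], [0.9, -0.23, -0.37]]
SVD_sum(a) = [[0.66, 1.28, 0.8], [0.89, 1.72, 1.08], [0.57, 1.11, 0.70]] + [[0.16,-0.54,0.73], [-0.27,0.91,-1.23], [0.23,-0.79,1.07]] + [[-0.00, 0.0, 0.00],[0.0, -0.00, -0.00],[0.00, -0.00, -0.0]]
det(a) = -0.02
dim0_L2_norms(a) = [1.31, 2.75, 2.34]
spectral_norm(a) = 3.11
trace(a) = 5.21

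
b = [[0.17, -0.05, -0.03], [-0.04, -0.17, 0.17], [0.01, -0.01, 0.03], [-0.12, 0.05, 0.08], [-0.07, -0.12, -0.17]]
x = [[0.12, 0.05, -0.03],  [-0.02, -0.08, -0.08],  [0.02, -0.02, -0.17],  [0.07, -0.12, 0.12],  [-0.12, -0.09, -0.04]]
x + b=[[0.29, 0.00, -0.06],[-0.06, -0.25, 0.09],[0.03, -0.03, -0.14],[-0.05, -0.07, 0.20],[-0.19, -0.21, -0.21]]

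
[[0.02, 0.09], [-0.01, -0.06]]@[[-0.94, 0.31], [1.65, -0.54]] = [[0.13, -0.04], [-0.09, 0.03]]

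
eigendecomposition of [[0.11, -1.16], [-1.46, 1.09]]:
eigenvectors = [[-0.79, 0.52], [-0.61, -0.85]]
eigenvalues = [-0.79, 1.99]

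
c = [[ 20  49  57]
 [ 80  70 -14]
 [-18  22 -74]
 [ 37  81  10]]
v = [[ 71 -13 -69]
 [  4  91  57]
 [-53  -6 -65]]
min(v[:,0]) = -53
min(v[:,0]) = -53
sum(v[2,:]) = -124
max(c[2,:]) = 22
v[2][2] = -65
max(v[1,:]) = 91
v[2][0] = -53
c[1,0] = 80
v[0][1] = -13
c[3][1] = 81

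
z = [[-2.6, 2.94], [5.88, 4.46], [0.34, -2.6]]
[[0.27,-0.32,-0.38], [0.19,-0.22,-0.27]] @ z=[[-2.71, 0.35], [-1.88, 0.28]]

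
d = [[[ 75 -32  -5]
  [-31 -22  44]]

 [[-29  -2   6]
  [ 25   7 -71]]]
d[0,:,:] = [[75, -32, -5], [-31, -22, 44]]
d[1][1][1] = 7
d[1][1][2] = -71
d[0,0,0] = 75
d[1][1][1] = 7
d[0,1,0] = -31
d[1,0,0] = -29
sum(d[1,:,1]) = 5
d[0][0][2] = -5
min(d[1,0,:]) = -29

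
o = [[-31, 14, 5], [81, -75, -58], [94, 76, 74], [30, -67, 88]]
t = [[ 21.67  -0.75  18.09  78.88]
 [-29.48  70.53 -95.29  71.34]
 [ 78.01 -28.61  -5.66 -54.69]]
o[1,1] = -75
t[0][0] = 21.67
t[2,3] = -54.69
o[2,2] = 74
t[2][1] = -28.61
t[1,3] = 71.34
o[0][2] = 5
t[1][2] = -95.29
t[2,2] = -5.66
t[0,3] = 78.88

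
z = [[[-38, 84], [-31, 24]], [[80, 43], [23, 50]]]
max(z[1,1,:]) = 50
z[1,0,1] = 43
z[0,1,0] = -31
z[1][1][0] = 23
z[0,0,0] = -38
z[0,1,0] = -31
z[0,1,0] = -31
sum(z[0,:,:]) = 39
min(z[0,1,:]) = -31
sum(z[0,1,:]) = -7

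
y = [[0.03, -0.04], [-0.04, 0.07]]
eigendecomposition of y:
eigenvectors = [[-0.85, 0.53], [-0.53, -0.85]]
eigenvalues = [0.01, 0.09]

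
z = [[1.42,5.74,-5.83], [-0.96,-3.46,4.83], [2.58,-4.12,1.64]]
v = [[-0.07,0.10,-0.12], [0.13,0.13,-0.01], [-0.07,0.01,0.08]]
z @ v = [[1.05, 0.83, -0.69], [-0.72, -0.50, 0.54], [-0.83, -0.26, -0.14]]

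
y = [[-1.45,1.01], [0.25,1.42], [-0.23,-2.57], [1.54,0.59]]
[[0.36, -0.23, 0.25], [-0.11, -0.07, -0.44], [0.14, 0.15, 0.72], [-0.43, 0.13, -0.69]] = y@[[-0.27, 0.11, -0.35],[-0.03, -0.07, -0.25]]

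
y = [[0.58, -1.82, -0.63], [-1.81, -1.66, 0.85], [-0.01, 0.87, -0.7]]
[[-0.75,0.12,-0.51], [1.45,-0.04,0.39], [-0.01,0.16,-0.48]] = y @ [[-0.82, -0.08, 0.09], [0.10, -0.01, 0.05], [0.15, -0.24, 0.75]]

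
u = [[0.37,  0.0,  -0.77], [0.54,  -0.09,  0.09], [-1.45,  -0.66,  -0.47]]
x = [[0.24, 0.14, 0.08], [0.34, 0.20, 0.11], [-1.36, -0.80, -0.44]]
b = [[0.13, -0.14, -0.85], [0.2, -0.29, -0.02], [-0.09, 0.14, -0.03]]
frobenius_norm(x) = 1.71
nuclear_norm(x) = 1.72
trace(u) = -0.19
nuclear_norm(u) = 2.86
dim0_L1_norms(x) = [1.94, 1.14, 0.63]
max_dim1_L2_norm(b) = 0.87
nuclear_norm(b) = 1.26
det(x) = 0.00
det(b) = -0.00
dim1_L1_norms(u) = [1.14, 0.72, 2.58]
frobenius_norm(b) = 0.96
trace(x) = 0.00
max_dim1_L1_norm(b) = 1.12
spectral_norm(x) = 1.71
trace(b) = -0.19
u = b + x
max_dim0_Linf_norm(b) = 0.85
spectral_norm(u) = 1.73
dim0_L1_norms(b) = [0.42, 0.57, 0.9]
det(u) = 0.41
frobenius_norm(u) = 1.95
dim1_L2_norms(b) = [0.87, 0.35, 0.17]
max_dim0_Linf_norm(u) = 1.45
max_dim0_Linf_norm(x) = 1.36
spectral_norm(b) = 0.88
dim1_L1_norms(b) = [1.12, 0.51, 0.26]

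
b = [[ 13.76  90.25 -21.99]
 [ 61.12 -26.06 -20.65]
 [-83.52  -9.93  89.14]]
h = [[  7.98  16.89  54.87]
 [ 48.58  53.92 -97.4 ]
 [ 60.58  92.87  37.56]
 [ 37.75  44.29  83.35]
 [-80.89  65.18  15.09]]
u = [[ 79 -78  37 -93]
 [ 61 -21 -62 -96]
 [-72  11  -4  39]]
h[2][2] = 37.56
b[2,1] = -9.93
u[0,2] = 37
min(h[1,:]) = -97.4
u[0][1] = -78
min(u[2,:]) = -72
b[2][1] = -9.93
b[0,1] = 90.25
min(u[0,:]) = -93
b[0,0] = 13.76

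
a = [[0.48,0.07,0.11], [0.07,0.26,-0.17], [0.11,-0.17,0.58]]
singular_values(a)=[0.68, 0.49, 0.15]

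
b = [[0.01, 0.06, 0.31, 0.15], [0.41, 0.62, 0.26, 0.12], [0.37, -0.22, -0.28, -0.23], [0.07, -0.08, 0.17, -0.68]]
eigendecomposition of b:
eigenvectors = [[-0.11+0.00j,  0.25+0.00j,  -0.44+0.01j,  -0.44-0.01j], [0.94+0.00j,  (-0.88+0j),  (-0.04+0.04j),  -0.04-0.04j], [-0.29+0.00j,  (0.39+0j),  (0.71+0j),  0.71-0.00j], [(-0.12+0j),  (0.15+0j),  (0.28-0.47j),  0.28+0.47j]]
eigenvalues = [(0.48+0j), (0.37+0j), (-0.59+0.14j), (-0.59-0.14j)]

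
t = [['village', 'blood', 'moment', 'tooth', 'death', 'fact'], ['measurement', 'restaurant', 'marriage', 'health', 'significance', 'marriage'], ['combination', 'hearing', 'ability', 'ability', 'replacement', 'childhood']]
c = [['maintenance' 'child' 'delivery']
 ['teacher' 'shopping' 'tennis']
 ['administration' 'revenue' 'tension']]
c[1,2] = 'tennis'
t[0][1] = 'blood'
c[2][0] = 'administration'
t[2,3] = 'ability'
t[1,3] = 'health'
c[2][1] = 'revenue'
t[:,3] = ['tooth', 'health', 'ability']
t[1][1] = 'restaurant'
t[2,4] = 'replacement'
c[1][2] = 'tennis'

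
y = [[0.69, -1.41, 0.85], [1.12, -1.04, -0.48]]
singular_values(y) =[2.18, 1.01]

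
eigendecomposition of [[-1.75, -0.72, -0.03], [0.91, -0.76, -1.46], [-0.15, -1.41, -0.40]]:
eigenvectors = [[(-0.17+0j), (-0.7+0j), -0.70-0.00j],[0.63+0.00j, (-0.06+0.52j), -0.06-0.52j],[(-0.76+0j), (-0.29+0.4j), -0.29-0.40j]]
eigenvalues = [(0.74+0j), (-1.83+0.55j), (-1.83-0.55j)]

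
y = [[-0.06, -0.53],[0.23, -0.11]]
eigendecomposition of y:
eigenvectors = [[0.84+0.00j,(0.84-0j)],[0.04-0.55j,(0.04+0.55j)]]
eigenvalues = [(-0.08+0.35j), (-0.08-0.35j)]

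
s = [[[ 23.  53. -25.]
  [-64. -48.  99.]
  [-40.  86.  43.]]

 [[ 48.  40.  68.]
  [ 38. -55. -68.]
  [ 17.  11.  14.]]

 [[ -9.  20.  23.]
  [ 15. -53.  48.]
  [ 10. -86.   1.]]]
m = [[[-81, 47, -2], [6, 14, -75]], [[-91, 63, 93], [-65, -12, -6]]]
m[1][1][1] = -12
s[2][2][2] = 1.0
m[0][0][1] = 47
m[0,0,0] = -81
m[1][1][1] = -12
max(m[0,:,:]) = 47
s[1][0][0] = 48.0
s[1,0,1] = 40.0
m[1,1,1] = -12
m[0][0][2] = -2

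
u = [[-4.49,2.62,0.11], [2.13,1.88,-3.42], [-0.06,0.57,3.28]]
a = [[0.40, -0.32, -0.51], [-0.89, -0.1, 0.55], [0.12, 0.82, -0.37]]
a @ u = [[-2.45, 0.16, -0.53], [3.75, -2.21, 2.05], [1.23, 1.65, -4.0]]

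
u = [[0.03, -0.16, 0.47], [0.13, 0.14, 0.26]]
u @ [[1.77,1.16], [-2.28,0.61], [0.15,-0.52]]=[[0.49, -0.31],[-0.05, 0.10]]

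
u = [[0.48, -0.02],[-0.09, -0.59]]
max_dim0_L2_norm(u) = 0.59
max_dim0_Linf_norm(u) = 0.59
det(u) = -0.29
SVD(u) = [[-0.23,  0.97], [0.97,  0.23]] @ diag([0.6030116964330208, 0.47262764832896775]) @ [[-0.33,  -0.94], [0.94,  -0.33]]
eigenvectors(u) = [[1.00, 0.02],[-0.08, 1.0]]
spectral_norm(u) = 0.60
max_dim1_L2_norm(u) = 0.6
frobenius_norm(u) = 0.77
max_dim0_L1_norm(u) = 0.61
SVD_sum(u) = [[0.05, 0.13],  [-0.19, -0.55]] + [[0.43, -0.15], [0.10, -0.04]]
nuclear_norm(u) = 1.08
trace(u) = -0.11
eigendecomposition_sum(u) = [[0.48, -0.01], [-0.04, 0.00]] + [[-0.00, -0.01], [-0.05, -0.59]]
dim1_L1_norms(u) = [0.5, 0.68]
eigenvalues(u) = [0.48, -0.59]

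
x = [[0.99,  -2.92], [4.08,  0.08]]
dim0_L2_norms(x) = [4.2, 2.92]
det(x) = 11.99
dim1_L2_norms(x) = [3.08, 4.08]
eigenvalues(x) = [(0.53+3.42j), (0.53-3.42j)]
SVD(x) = [[-0.4, -0.92], [-0.92, 0.4]] @ diag([4.277826844935731, 2.8034795317154027]) @ [[-0.97, 0.25], [0.25, 0.97]]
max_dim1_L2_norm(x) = 4.08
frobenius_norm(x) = 5.11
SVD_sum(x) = [[1.64,-0.43], [3.8,-1.0]] + [[-0.65, -2.49], [0.28, 1.08]]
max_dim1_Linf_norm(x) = 4.08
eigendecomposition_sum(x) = [[0.50+1.68j, -1.46+0.23j], [2.04-0.32j, 0.04+1.75j]] + [[0.50-1.68j, -1.46-0.23j], [2.04+0.32j, 0.04-1.75j]]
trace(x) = 1.07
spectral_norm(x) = 4.28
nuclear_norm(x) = 7.08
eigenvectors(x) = [[(0.09+0.64j), (0.09-0.64j)],[0.76+0.00j, (0.76-0j)]]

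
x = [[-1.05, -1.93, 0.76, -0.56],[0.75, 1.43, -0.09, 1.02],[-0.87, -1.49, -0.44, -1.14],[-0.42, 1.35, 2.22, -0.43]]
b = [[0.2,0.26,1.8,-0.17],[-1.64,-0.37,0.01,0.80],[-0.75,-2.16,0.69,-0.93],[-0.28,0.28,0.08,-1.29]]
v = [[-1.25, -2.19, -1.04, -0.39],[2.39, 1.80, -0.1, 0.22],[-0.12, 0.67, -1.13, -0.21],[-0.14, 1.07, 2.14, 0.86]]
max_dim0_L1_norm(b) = 3.19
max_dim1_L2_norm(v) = 3.0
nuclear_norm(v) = 7.93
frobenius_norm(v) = 4.99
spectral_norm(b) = 2.68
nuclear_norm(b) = 7.47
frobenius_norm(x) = 4.58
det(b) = -9.97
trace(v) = 0.28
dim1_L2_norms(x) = [2.39, 1.91, 2.11, 2.67]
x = b + v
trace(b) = -0.77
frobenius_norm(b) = 3.90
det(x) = -1.02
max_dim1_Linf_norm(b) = 2.16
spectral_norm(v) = 4.13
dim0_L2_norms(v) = [2.7, 3.1, 2.64, 0.99]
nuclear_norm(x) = 7.23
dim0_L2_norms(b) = [1.84, 2.22, 1.93, 1.79]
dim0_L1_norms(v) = [3.9, 5.73, 4.41, 1.68]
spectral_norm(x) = 3.66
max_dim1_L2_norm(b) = 2.56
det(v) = -2.09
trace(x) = -0.49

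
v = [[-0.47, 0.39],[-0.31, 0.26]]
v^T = [[-0.47, -0.31], [0.39, 0.26]]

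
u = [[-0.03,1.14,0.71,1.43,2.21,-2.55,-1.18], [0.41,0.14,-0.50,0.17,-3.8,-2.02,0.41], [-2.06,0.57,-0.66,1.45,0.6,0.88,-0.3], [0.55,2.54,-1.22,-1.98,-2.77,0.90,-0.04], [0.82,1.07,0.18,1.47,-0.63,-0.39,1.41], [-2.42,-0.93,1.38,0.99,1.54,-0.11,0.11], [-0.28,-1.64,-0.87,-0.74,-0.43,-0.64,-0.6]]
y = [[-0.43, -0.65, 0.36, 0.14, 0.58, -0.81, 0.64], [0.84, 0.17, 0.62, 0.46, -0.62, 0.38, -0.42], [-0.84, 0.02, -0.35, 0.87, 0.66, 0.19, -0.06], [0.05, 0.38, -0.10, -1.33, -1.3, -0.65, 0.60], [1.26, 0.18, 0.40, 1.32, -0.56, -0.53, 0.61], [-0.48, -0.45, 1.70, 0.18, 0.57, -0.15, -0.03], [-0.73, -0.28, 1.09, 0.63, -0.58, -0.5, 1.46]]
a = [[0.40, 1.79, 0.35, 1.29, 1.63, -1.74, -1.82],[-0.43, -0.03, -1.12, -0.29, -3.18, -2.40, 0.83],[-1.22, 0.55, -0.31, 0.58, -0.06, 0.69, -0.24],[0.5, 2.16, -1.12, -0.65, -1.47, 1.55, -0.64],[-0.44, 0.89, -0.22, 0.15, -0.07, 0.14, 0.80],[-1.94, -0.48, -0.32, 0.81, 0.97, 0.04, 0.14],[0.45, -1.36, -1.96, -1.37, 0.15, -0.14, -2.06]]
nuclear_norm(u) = 21.29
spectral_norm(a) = 4.62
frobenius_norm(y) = 4.87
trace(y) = -1.19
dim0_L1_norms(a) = [5.38, 7.26, 5.4, 5.14, 7.53, 6.7, 6.53]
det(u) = -361.67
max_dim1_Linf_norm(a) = 3.18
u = a + y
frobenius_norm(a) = 8.13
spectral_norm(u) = 6.58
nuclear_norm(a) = 18.50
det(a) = 0.09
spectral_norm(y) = 2.87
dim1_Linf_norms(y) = [0.81, 0.84, 0.87, 1.33, 1.32, 1.7, 1.46]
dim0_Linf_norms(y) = [1.26, 0.65, 1.7, 1.33, 1.3, 0.81, 1.46]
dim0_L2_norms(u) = [3.36, 3.58, 2.32, 3.43, 5.51, 3.57, 2.0]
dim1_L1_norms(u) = [9.25, 7.45, 6.52, 10.0, 5.97, 7.48, 5.2]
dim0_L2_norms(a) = [2.5, 3.32, 2.59, 2.25, 3.99, 3.42, 3.06]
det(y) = -1.62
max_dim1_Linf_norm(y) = 1.7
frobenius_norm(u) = 9.40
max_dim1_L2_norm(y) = 2.22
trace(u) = -3.87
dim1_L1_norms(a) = [9.02, 8.28, 3.65, 8.09, 2.71, 4.7, 7.49]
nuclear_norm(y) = 10.85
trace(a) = -2.68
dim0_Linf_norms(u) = [2.42, 2.54, 1.38, 1.98, 3.8, 2.55, 1.41]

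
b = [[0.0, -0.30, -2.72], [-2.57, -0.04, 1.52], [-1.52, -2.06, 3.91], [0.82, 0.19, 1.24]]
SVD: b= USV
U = [[-0.41, -0.48, -0.58], [0.41, -0.7, 0.52], [0.81, 0.03, -0.59], [0.13, 0.53, 0.2]]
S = [5.7, 2.42, 1.47]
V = [[-0.38,-0.27,0.88], [0.91,0.09,0.42], [-0.19,0.96,0.21]]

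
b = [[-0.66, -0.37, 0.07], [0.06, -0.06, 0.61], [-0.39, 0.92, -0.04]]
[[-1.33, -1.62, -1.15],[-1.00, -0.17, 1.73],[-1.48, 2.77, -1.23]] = b @ [[2.23, 0.62, 2.18], [-0.75, 3.27, -0.3], [-1.93, -0.02, 2.59]]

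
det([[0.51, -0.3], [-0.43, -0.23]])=-0.246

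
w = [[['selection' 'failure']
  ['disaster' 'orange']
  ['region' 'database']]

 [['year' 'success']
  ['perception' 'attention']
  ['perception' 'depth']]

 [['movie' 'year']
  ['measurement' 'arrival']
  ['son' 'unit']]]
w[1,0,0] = 'year'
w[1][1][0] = 'perception'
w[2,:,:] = [['movie', 'year'], ['measurement', 'arrival'], ['son', 'unit']]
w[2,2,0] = 'son'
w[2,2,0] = 'son'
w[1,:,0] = ['year', 'perception', 'perception']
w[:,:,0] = [['selection', 'disaster', 'region'], ['year', 'perception', 'perception'], ['movie', 'measurement', 'son']]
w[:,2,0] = ['region', 'perception', 'son']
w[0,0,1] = 'failure'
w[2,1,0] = 'measurement'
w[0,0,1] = 'failure'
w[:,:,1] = [['failure', 'orange', 'database'], ['success', 'attention', 'depth'], ['year', 'arrival', 'unit']]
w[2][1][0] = 'measurement'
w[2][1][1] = 'arrival'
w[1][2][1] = 'depth'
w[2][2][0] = 'son'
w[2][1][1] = 'arrival'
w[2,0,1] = 'year'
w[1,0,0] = 'year'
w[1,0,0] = 'year'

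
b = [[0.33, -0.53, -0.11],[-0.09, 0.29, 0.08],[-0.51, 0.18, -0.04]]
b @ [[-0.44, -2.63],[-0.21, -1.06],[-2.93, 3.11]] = [[0.29, -0.65],[-0.26, 0.18],[0.30, 1.03]]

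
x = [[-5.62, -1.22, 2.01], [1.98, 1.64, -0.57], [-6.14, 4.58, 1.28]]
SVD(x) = [[-0.58, 0.66, -0.48], [0.16, -0.48, -0.86], [-0.8, -0.58, 0.17]] @ diag([9.183988152039584, 4.466203095969046, 0.2638020635874946]) @ [[0.92, -0.29, -0.25], [-0.25, -0.95, 0.19], [-0.29, -0.12, -0.95]]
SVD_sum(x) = [[-4.93, 1.56, 1.33], [1.38, -0.44, -0.37], [-6.77, 2.14, 1.82]] + [[-0.73, -2.79, 0.56], [0.54, 2.05, -0.41], [0.64, 2.45, -0.5]] + [[0.04, 0.01, 0.12], [0.07, 0.03, 0.22], [-0.01, -0.01, -0.04]]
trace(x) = -2.70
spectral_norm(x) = 9.18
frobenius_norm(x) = 10.22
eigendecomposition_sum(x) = [[-2.92-1.17j,(-1-2.18j),(1+0.97j)],[(0.84+0.34j),0.28+0.63j,-0.29-0.28j],[-3.55-4.90j,0.61-4.57j,0.64+2.61j]] + [[(-2.92+1.17j), (-1+2.18j), (1-0.97j)],  [0.84-0.34j, (0.28-0.63j), (-0.29+0.28j)],  [-3.55+4.90j, (0.61+4.57j), (0.64-2.61j)]] + [[(0.22-0j), (0.79-0j), 0.00+0.00j], [(0.3-0j), 1.07-0.00j, 0j], [0.95-0.00j, 3.36-0.00j, 0.01+0.00j]]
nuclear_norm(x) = 13.91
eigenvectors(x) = [[(0.39-0.24j), (0.39+0.24j), (0.22+0j)],  [(-0.11+0.07j), -0.11-0.07j, 0.30+0.00j],  [0.88+0.00j, 0.88-0.00j, 0.93+0.00j]]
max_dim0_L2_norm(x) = 8.56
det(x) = 10.82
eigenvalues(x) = [(-2+2.07j), (-2-2.07j), (1.31+0j)]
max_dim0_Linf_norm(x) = 6.14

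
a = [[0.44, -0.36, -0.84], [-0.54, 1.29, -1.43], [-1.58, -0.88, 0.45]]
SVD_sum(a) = [[0.14, 0.31, -0.34], [0.50, 1.09, -1.17], [-0.4, -0.88, 0.95]] + [[0.22, -0.03, 0.06], [-1.03, 0.14, -0.3], [-1.2, 0.17, -0.35]] + [[0.08, -0.64, -0.57],[-0.01, 0.05, 0.05],[0.02, -0.16, -0.14]]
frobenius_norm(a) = 2.92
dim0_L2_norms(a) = [1.73, 1.6, 1.72]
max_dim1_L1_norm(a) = 3.26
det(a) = -3.31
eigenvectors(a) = [[0.47, 0.56, -0.08], [0.51, -0.80, -0.85], [0.72, -0.22, 0.52]]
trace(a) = 2.18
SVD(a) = [[-0.22, 0.14, 0.97], [-0.76, -0.65, -0.08], [0.61, -0.75, 0.25]] @ diag([2.211413882332719, 1.678334723692718, 0.8919311611741236]) @ [[-0.3, -0.65, 0.70], [0.95, -0.13, 0.28], [0.09, -0.75, -0.66]]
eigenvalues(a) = [-1.22, 1.28, 2.12]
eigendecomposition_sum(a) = [[-0.43, -0.2, -0.38], [-0.46, -0.21, -0.41], [-0.65, -0.3, -0.58]] + [[0.77, -0.27, -0.32], [-1.10, 0.38, 0.46], [-0.3, 0.1, 0.12]] + [[0.10, 0.1, -0.14],[1.03, 1.12, -1.47],[-0.63, -0.69, 0.91]]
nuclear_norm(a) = 4.78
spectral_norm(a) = 2.21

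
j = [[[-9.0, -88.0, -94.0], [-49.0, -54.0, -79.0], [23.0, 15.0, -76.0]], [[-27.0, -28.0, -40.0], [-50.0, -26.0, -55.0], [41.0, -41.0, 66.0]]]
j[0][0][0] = -9.0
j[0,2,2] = -76.0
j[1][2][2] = 66.0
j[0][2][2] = -76.0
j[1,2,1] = -41.0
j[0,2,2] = -76.0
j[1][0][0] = -27.0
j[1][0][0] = -27.0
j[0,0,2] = -94.0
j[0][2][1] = 15.0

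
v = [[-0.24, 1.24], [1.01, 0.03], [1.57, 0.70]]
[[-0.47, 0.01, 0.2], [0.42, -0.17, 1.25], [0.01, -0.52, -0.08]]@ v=[[0.44, -0.44], [1.69, 1.39], [-0.65, -0.06]]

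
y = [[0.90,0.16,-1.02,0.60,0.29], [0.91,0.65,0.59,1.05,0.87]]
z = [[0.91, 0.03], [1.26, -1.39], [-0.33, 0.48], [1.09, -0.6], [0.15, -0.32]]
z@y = [[0.85,0.17,-0.91,0.58,0.29], [-0.13,-0.7,-2.11,-0.7,-0.84], [0.14,0.26,0.62,0.31,0.32], [0.44,-0.22,-1.47,0.02,-0.21], [-0.16,-0.18,-0.34,-0.25,-0.23]]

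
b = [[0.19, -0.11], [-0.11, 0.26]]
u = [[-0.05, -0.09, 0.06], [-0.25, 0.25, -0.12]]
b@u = [[0.02, -0.04, 0.02], [-0.06, 0.07, -0.04]]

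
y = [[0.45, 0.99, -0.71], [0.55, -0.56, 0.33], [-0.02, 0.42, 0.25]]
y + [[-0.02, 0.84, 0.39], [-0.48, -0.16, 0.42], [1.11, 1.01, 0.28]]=[[0.43, 1.83, -0.32], [0.07, -0.72, 0.75], [1.09, 1.43, 0.53]]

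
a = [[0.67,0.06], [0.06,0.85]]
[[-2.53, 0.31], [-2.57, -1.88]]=a @ [[-3.52, 0.66],[-2.78, -2.26]]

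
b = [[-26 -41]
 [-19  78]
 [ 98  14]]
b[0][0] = -26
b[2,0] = 98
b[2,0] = 98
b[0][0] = -26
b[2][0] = 98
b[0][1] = -41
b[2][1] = 14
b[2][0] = 98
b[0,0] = -26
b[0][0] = -26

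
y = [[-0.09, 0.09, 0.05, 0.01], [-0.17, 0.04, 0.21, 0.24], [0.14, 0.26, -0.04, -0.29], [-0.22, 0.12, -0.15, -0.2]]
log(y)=[[(-7.67+0.01j), 2.24-0.03j, 1.12+0.03j, 0.95+0.05j], [(-11.06-0.17j), (2.14+0.7j), (1.82-0.75j), (0.84-1.33j)], [13.79+0.22j, -4.48-0.90j, -3.81+0.96j, (-0.93+1.7j)], [-12.74+0.19j, 3.76-0.78j, (2.57+0.83j), (0.13+1.47j)]]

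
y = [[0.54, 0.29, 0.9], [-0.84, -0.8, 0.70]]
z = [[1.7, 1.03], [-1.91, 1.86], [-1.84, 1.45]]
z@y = [[0.05, -0.33, 2.25],[-2.59, -2.04, -0.42],[-2.21, -1.69, -0.64]]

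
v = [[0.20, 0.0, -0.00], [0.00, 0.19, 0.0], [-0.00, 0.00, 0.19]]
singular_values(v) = [0.2, 0.19, 0.19]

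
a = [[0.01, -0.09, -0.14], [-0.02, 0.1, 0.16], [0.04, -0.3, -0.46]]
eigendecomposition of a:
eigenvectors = [[0.28+0.00j, (0.24+0.35j), (0.24-0.35j)],[-0.31+0.00j, (-0.75+0j), (-0.75-0j)],[0.91+0.00j, 0.51+0.03j, (0.51-0.03j)]]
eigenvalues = [(-0.34+0j), (-0+0j), (-0-0j)]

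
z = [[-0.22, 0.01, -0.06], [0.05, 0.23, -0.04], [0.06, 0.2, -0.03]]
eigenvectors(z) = [[0.97, 0.08, -0.25], [-0.13, -0.75, 0.22], [-0.18, -0.66, 0.94]]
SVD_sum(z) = [[-0.03, -0.06, 0.01], [0.09, 0.22, -0.03], [0.08, 0.19, -0.02]] + [[-0.19, 0.07, -0.07], [-0.04, 0.01, -0.01], [-0.02, 0.01, -0.01]] + [[-0.0, 0.0, 0.0],  [0.00, -0.00, -0.0],  [-0.00, 0.00, 0.0]]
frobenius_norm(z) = 0.39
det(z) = -0.00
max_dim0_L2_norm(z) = 0.3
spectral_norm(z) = 0.32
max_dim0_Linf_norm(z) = 0.23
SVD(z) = [[-0.21, -0.98, 0.06], [0.73, -0.19, -0.66], [0.65, -0.10, 0.75]] @ diag([0.3219692491836782, 0.22346297319326078, 0.00031967440711580064]) @ [[0.38,0.92,-0.11], [0.89,-0.33,0.31], [-0.25,0.22,0.94]]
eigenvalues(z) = [-0.21, 0.19, 0.0]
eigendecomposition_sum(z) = [[-0.22, 0.03, -0.06], [0.03, -0.00, 0.01], [0.04, -0.01, 0.01]] + [[-0.0, -0.02, 0.01], [0.02, 0.23, -0.05], [0.02, 0.21, -0.04]] + [[-0.0,0.00,-0.0], [0.0,-0.00,0.00], [0.00,-0.0,0.00]]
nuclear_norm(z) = 0.55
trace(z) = -0.02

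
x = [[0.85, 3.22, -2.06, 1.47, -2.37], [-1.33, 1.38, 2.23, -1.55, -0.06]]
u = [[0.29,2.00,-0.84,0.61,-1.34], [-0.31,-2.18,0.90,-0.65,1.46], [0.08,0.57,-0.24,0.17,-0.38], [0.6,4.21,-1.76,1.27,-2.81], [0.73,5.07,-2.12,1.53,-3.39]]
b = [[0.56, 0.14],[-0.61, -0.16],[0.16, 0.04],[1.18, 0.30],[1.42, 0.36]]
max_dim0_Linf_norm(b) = 1.42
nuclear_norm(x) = 8.09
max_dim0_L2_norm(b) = 2.03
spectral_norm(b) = 2.09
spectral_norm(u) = 9.54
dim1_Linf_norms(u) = [2.0, 2.18, 0.57, 4.21, 5.07]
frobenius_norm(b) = 2.09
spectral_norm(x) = 4.90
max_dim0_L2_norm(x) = 3.5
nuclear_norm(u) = 9.57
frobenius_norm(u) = 9.54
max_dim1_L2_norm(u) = 6.68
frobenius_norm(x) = 5.85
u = b @ x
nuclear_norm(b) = 2.10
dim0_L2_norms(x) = [1.58, 3.5, 3.04, 2.14, 2.37]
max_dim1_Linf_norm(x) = 3.22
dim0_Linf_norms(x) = [1.33, 3.22, 2.23, 1.55, 2.37]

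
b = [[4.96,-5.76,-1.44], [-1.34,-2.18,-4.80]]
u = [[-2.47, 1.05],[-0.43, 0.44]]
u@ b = [[-13.66, 11.94, -1.48], [-2.72, 1.52, -1.49]]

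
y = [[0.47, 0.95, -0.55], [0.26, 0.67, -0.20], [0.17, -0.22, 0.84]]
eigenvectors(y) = [[0.80, -0.71, -0.83], [-0.5, -0.54, -0.55], [-0.34, -0.45, -0.11]]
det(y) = 0.10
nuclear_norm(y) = 2.30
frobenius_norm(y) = 1.66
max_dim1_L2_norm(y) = 1.19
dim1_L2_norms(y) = [1.19, 0.75, 0.88]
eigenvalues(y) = [0.11, 0.84, 1.02]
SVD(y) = [[-0.79, 0.26, -0.56], [-0.47, 0.34, 0.82], [0.4, 0.90, -0.14]] @ diag([1.4991850737182753, 0.7136713894742257, 0.09174564069348641]) @ [[-0.28,-0.77,0.58], [0.51,0.39,0.77], [-0.81,0.51,0.28]]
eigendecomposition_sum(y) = [[0.06, -0.1, 0.02], [-0.04, 0.06, -0.01], [-0.03, 0.04, -0.01]] + [[0.28, -0.8, 1.84], [0.21, -0.61, 1.40], [0.18, -0.51, 1.17]] + [[0.13, 1.85, -2.41], [0.08, 1.22, -1.59], [0.02, 0.25, -0.33]]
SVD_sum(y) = [[0.33,0.90,-0.68], [0.20,0.54,-0.41], [-0.17,-0.46,0.35]] + [[0.1, 0.07, 0.14], [0.12, 0.09, 0.18], [0.33, 0.25, 0.49]] + [[0.04, -0.03, -0.01], [-0.06, 0.04, 0.02], [0.01, -0.01, -0.0]]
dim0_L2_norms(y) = [0.56, 1.18, 1.02]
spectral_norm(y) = 1.50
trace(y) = 1.98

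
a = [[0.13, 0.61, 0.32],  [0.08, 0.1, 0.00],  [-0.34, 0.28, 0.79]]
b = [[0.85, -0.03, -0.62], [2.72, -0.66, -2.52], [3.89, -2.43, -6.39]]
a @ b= [[3.01, -1.18, -3.66], [0.34, -0.07, -0.3], [3.55, -2.09, -5.54]]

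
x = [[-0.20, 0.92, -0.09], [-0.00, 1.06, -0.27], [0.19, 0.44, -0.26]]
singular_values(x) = [1.51, 0.33, 0.0]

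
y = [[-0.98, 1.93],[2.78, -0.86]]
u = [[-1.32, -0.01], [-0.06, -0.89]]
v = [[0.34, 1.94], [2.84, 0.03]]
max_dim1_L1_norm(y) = 3.64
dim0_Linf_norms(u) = [1.32, 0.89]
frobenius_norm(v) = 3.46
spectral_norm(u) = 1.32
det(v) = -5.50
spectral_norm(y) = 3.37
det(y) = -4.52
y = u + v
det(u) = 1.17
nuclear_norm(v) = 4.79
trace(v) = 0.37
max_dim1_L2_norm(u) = 1.32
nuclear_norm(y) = 4.71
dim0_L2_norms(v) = [2.86, 1.94]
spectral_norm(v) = 2.88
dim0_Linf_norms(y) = [2.78, 1.93]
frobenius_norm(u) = 1.59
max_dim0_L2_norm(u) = 1.32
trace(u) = -2.21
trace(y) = -1.84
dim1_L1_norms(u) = [1.33, 0.95]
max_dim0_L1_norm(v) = 3.18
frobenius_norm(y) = 3.63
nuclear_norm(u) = 2.21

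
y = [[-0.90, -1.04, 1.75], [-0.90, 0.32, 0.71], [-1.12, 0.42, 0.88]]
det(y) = -0.02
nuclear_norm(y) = 3.89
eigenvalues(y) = [-0.25, 0.38, 0.17]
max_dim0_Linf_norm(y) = 1.75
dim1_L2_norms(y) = [2.23, 1.19, 1.48]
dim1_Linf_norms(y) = [1.75, 0.9, 1.12]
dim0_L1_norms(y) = [2.92, 1.78, 3.34]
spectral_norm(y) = 2.66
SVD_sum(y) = [[-1.25, -0.39, 1.63],[-0.62, -0.19, 0.80],[-0.77, -0.24, 1.00]] + [[0.35,-0.65,0.12], [-0.28,0.51,-0.09], [-0.36,0.66,-0.12]] + [[0.00, 0.0, 0.0], [-0.0, -0.0, -0.00], [0.0, 0.0, 0.00]]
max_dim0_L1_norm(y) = 3.34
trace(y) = 0.30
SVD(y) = [[-0.79,0.62,0.01], [-0.39,-0.48,-0.78], [-0.48,-0.62,0.62]] @ diag([2.6629049743111555, 1.2184878681221143, 0.004940954172004082]) @ [[0.6, 0.18, -0.78], [0.47, -0.87, 0.16], [0.65, 0.46, 0.61]]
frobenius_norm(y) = 2.93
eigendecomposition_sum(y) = [[-0.33, -1.81, 1.64], [-0.21, -1.16, 1.05], [-0.25, -1.36, 1.24]] + [[-0.94, 3.60, -1.81], [-0.99, 3.78, -1.91], [-1.28, 4.88, -2.46]] + [[0.37, -2.83, 1.92], [0.3, -2.3, 1.57], [0.4, -3.1, 2.10]]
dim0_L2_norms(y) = [1.7, 1.17, 2.08]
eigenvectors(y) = [[-0.71, 0.5, 0.59],[-0.46, 0.53, 0.48],[-0.54, 0.68, 0.65]]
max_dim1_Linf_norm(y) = 1.75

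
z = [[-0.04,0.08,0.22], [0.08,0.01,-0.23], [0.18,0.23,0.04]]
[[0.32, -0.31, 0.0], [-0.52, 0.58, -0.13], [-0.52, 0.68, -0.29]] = z@ [[-1.49, 1.59, 0.11], [-1.41, 2.02, -1.43], [1.7, -1.86, 0.54]]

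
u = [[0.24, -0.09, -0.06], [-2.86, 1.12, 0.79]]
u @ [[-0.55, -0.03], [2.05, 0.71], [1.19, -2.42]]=[[-0.39, 0.07], [4.81, -1.03]]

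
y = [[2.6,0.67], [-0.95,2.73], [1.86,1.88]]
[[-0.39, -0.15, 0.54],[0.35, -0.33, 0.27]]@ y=[[0.13, 0.34], [1.73, -0.16]]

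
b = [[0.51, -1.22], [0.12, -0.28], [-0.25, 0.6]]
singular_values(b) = [1.5, 0.0]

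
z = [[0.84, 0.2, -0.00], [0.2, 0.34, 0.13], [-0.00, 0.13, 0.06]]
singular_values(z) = [0.91, 0.33, 0.0]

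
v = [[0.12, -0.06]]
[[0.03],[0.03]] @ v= [[0.0, -0.00], [0.0, -0.0]]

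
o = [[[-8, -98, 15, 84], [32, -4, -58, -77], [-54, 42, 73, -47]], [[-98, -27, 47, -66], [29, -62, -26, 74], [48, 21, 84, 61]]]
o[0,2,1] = 42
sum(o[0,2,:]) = 14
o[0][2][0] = -54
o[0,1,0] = 32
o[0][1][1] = -4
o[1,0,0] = -98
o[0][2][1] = 42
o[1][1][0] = 29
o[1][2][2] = 84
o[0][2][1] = 42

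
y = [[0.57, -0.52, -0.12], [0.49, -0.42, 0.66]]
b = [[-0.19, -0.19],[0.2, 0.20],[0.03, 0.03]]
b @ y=[[-0.20, 0.18, -0.1], [0.21, -0.19, 0.11], [0.03, -0.03, 0.02]]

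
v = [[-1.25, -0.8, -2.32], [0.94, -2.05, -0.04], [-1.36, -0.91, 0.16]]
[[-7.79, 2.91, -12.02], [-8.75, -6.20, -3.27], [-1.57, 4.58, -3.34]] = v @ [[-1.04, -4.07, 1.43],  [3.74, 1.15, 2.18],  [2.63, 0.54, 3.66]]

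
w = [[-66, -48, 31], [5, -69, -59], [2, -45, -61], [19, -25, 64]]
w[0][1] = -48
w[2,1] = -45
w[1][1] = -69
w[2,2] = -61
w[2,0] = 2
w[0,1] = -48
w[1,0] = 5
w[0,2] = 31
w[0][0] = -66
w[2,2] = -61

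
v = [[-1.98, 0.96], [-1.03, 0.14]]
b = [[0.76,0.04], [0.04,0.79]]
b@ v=[[-1.55,0.74], [-0.89,0.15]]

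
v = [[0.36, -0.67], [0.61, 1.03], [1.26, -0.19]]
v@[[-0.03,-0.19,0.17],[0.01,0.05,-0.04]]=[[-0.02, -0.10, 0.09],  [-0.01, -0.06, 0.06],  [-0.04, -0.25, 0.22]]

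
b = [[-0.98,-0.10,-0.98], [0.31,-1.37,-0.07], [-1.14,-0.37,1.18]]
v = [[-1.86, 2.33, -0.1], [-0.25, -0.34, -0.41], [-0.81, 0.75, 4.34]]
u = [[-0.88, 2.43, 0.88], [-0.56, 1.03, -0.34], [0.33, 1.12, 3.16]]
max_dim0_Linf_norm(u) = 3.16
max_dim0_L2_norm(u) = 3.3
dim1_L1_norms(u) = [4.19, 1.93, 4.61]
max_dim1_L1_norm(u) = 4.61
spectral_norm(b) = 1.68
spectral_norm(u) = 3.89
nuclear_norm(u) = 6.16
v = b + u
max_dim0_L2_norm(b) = 1.54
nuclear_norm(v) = 7.86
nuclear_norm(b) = 4.48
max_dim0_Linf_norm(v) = 4.34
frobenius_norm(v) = 5.41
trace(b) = -1.17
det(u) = -0.02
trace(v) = 2.14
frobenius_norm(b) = 2.60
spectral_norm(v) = 4.57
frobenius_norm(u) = 4.50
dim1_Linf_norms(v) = [2.33, 0.41, 4.34]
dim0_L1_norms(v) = [2.92, 3.42, 4.85]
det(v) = 5.52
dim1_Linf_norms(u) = [2.43, 1.03, 3.16]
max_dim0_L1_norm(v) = 4.85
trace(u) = 3.31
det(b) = 3.28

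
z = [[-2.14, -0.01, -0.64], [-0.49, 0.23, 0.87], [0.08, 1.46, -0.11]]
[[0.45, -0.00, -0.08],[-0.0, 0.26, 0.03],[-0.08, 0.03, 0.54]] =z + [[2.59, 0.01, 0.56],[0.49, 0.03, -0.84],[-0.16, -1.43, 0.65]]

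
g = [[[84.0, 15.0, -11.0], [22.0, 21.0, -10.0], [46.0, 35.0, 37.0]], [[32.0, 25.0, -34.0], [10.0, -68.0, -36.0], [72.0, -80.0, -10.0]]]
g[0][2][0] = 46.0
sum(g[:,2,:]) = 100.0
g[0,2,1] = 35.0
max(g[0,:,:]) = 84.0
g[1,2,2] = -10.0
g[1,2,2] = -10.0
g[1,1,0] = 10.0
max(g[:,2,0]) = 72.0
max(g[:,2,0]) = 72.0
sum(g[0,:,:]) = 239.0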